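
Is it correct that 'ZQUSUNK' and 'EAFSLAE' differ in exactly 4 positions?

Differing positions: 1, 2, 3, 5, 6, 7. Hamming distance = 6, so the claim that d_H = 4 is false.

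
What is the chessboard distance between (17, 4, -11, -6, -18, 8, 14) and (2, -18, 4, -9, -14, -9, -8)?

max(|x_i - y_i|) = max(|17 - 2|, |4 - (-18)|, |-11 - 4|, |-6 - (-9)|, |-18 - (-14)|, |8 - (-9)|, |14 - (-8)|) = max(15, 22, 15, 3, 4, 17, 22) = 22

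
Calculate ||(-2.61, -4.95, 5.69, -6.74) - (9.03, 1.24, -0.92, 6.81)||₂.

√(Σ(x_i - y_i)²) = √((-2.61 - 9.03)² + (-4.95 - 1.24)² + (5.69 - (-0.92))² + (-6.74 - 6.81)²)
= √((-11.64)² + (-6.19)² + 6.61² + (-13.55)²) = √(135.4896 + 38.3161 + 43.6921 + 183.6025) = √401.1003 ≈ 20.0275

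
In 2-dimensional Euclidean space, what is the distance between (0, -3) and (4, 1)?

√(Σ(x_i - y_i)²) = √((0 - 4)² + (-3 - 1)²)
= √((-4)² + (-4)²) = √(16 + 16) = √32 ≈ 5.6569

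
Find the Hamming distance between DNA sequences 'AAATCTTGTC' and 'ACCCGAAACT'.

Differing positions: 2, 3, 4, 5, 6, 7, 8, 9, 10. Hamming distance = 9.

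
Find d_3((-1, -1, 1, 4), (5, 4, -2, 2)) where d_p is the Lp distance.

(Σ|x_i - y_i|^3)^(1/3) = (|-1 - 5|^3 + |-1 - 4|^3 + |1 - (-2)|^3 + |4 - 2|^3)^(1/3)
= (6^3 + 5^3 + 3^3 + 2^3)^(1/3) = (216 + 125 + 27 + 8)^(1/3) = (376)^(1/3) ≈ 7.2177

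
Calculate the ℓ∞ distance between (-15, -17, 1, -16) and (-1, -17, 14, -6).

max(|x_i - y_i|) = max(|-15 - (-1)|, |-17 - (-17)|, |1 - 14|, |-16 - (-6)|) = max(14, 0, 13, 10) = 14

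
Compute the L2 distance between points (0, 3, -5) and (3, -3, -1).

(Σ|x_i - y_i|^2)^(1/2) = (|0 - 3|^2 + |3 - (-3)|^2 + |-5 - (-1)|^2)^(1/2)
= (3^2 + 6^2 + 4^2)^(1/2) = (9 + 36 + 16)^(1/2) = (61)^(1/2) ≈ 7.8102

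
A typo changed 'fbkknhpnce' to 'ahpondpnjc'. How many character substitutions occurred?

Differing positions: 1, 2, 3, 4, 6, 9, 10. Hamming distance = 7.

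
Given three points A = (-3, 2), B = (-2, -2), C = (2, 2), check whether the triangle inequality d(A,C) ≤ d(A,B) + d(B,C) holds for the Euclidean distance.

d(A,B) = √(1² + 4²) = √17 ≈ 4.1231, d(B,C) = √(4² + 4²) = √32 ≈ 5.6569, d(A,C) = √(5² + 0²) = √25 = 5.
d(A,C) = 5 ≤ 4.1231 + 5.6569 = 9.78. Triangle inequality is satisfied.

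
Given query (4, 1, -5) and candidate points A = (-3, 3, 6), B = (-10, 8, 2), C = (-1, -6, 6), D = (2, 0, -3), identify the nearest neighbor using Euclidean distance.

Distances: d(A) ≈ 13.1909, d(B) ≈ 17.1464, d(C) ≈ 13.9642, d(D) = 3. Nearest: D = (2, 0, -3) with distance 3.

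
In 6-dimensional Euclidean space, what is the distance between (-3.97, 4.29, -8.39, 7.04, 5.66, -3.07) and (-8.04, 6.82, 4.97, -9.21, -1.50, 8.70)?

√(Σ(x_i - y_i)²) = √((-3.97 - (-8.04))² + (4.29 - 6.82)² + (-8.39 - 4.97)² + (7.04 - (-9.21))² + (5.66 - (-1.5))² + (-3.07 - 8.7)²)
= √(4.07² + (-2.53)² + (-13.36)² + 16.25² + 7.16² + (-11.77)²) = √(16.5649 + 6.4009 + 178.4896 + 264.0625 + 51.2656 + 138.5329) = √655.3164 ≈ 25.5991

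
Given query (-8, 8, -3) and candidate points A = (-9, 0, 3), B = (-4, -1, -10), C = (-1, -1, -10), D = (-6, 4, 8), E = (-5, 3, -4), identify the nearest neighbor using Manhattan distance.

Distances: d(A) = 15, d(B) = 20, d(C) = 23, d(D) = 17, d(E) = 9. Nearest: E = (-5, 3, -4) with distance 9.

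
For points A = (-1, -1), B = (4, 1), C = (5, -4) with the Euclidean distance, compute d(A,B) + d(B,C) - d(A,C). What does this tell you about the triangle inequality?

d(A,B) = √(5² + 2²) = √29 ≈ 5.3852, d(B,C) = √(1² + 5²) = √26 ≈ 5.099, d(A,C) = √(6² + 3²) = √45 ≈ 6.7082.
d(A,B) + d(B,C) - d(A,C) = 5.3852 + 5.099 - 6.7082 = 10.4842 - 6.7082 = 3.776 (to 4 decimal places). This is ≥ 0, so the triangle inequality holds for these points.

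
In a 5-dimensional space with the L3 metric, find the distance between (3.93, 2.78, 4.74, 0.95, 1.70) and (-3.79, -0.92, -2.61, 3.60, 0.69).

(Σ|x_i - y_i|^3)^(1/3) = (|3.93 - (-3.79)|^3 + |2.78 - (-0.92)|^3 + |4.74 - (-2.61)|^3 + |0.95 - 3.6|^3 + |1.7 - 0.69|^3)^(1/3)
= (7.72^3 + 3.7^3 + 7.35^3 + 2.65^3 + 1.01^3)^(1/3) ≈ (460.0996 + 50.653 + 397.0654 + 18.6096 + 1.0303)^(1/3) = (927.4579)^(1/3) ≈ 9.7521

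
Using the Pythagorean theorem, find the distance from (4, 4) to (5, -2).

√(Σ(x_i - y_i)²) = √((4 - 5)² + (4 - (-2))²)
= √((-1)² + 6²) = √(1 + 36) = √37 ≈ 6.0828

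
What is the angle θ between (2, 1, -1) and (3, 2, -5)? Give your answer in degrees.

With u = (2, 1, -1), v = (3, 2, -5):
u·v = 2·3 + 1·2 + (-1)·(-5) = 6 + 2 + 5 = 13.
|u| = √(2² + 1² + (-1)²) = √6, |v| = √(3² + 2² + (-5)²) = √38, so |u||v| = √(6·38) = √228.
cos θ = (u·v)/(|u||v|) = 13/√228 ≈ 0.860946
θ = arccos(0.860946) ≈ 30.58°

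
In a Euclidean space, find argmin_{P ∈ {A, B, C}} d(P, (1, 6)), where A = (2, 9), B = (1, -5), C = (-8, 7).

Distances: d(A) ≈ 3.1623, d(B) = 11, d(C) ≈ 9.0554. Nearest: A = (2, 9) with distance 3.1623.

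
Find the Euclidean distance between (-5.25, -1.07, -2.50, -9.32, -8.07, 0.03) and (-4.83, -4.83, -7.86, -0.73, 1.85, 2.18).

√(Σ(x_i - y_i)²) = √((-5.25 - (-4.83))² + (-1.07 - (-4.83))² + (-2.5 - (-7.86))² + (-9.32 - (-0.73))² + (-8.07 - 1.85)² + (0.03 - 2.18)²)
= √((-0.42)² + 3.76² + 5.36² + (-8.59)² + (-9.92)² + (-2.15)²) = √(0.1764 + 14.1376 + 28.7296 + 73.7881 + 98.4064 + 4.6225) = √219.8606 ≈ 14.8277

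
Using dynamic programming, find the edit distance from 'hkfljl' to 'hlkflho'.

Let D[i][j] be the edit distance between the first i characters of 'hkfljl' and the first j characters of 'hlkflho', with D[i][0] = i, D[0][j] = j, and D[i][j] = D[i-1][j-1] if the characters match, else 1 + min(D[i-1][j], D[i][j-1], D[i-1][j-1]). Filling the table (rows: prefixes of 'hkfljl', columns: prefixes of 'hlkflho'):
     ε  h  l  k  f  l  h  o
  ε  0  1  2  3  4  5  6  7
  h  1  0  1  2  3  4  5  6
  k  2  1  1  1  2  3  4  5
  f  3  2  2  2  1  2  3  4
  l  4  3  2  3  2  1  2  3
  j  5  4  3  3  3  2  2  3
  l  6  5  4  4  4  3  3  3
The bottom-right entry gives D[6][7] = 3, so no sequence of fewer than 3 edits works. Backtracking through the table gives one optimal edit sequence (3 edits):
  hkfljl → hlkfljl (ins l @2)
  hlkfljl → hlkflhl (sub j→h @6)
  hlkflhl → hlkflho (sub l→o @7)
Edit distance = 3.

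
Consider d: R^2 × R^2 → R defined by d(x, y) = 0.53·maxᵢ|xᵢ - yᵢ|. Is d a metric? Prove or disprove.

Yes. The L∞ (Chebyshev) norm induces a metric on R^2, and multiplying a metric by a positive constant 0.53 > 0 preserves all four axioms: non-negativity (0.53·||x-y|| ≥ 0), identity (0.53·||x-y|| = 0 ⟺ ||x-y|| = 0 ⟺ x = y), symmetry (||x-y|| = ||y-x||), and the triangle inequality (0.53·||x-z|| ≤ 0.53·||x-y|| + 0.53·||y-z||). So d is a metric.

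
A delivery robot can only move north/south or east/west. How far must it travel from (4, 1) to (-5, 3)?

Σ|x_i - y_i| = |4 - (-5)| + |1 - 3| = 9 + 2 = 11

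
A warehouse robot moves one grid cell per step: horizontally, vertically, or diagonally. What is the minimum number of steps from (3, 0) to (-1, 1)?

max(|x_i - y_i|) = max(|3 - (-1)|, |0 - 1|) = max(4, 1) = 4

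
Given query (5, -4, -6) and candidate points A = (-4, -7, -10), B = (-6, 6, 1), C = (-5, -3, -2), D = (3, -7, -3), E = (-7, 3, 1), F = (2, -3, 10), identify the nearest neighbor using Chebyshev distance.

Distances: d(A) = 9, d(B) = 11, d(C) = 10, d(D) = 3, d(E) = 12, d(F) = 16. Nearest: D = (3, -7, -3) with distance 3.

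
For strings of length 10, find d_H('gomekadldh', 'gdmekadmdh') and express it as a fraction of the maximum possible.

Differing positions: 2, 8. Hamming distance = 2. The maximum possible Hamming distance for length-10 strings is 10, so d_H/10 = 2/10 = 0.2.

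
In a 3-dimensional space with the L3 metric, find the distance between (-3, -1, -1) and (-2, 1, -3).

(Σ|x_i - y_i|^3)^(1/3) = (|-3 - (-2)|^3 + |-1 - 1|^3 + |-1 - (-3)|^3)^(1/3)
= (1^3 + 2^3 + 2^3)^(1/3) = (1 + 8 + 8)^(1/3) = (17)^(1/3) ≈ 2.5713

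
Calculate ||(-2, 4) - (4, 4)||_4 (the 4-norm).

(Σ|x_i - y_i|^4)^(1/4) = (|-2 - 4|^4 + |4 - 4|^4)^(1/4)
= (6^4 + 0^4)^(1/4) = (1296 + 0)^(1/4) = (1296)^(1/4) = 6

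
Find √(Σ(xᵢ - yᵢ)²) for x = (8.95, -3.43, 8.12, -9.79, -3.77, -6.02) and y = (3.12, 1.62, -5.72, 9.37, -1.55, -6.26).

√(Σ(x_i - y_i)²) = √((8.95 - 3.12)² + (-3.43 - 1.62)² + (8.12 - (-5.72))² + (-9.79 - 9.37)² + (-3.77 - (-1.55))² + (-6.02 - (-6.26))²)
= √(5.83² + (-5.05)² + 13.84² + (-19.16)² + (-2.22)² + 0.24²) = √(33.9889 + 25.5025 + 191.5456 + 367.1056 + 4.9284 + 0.0576) = √623.1286 ≈ 24.9625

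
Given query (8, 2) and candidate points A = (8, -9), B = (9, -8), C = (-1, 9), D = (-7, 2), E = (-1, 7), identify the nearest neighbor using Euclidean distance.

Distances: d(A) = 11, d(B) ≈ 10.0499, d(C) ≈ 11.4018, d(D) = 15, d(E) ≈ 10.2956. Nearest: B = (9, -8) with distance 10.0499.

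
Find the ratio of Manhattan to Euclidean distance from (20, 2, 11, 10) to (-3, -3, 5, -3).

L1 = |20 - (-3)| + |2 - (-3)| + |11 - 5| + |10 - (-3)| = 23 + 5 + 6 + 13 = 47
L2 = √(23² + 5² + 6² + 13²) = √759 ≈ 27.55
L1 ≥ L2 always (equality iff movement is along one axis); L1 > L2 here.
Ratio L1/L2 = 47/√759 ≈ 1.706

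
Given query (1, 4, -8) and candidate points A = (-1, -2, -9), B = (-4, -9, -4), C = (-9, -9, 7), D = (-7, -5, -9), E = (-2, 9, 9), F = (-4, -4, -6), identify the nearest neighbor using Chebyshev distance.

Distances: d(A) = 6, d(B) = 13, d(C) = 15, d(D) = 9, d(E) = 17, d(F) = 8. Nearest: A = (-1, -2, -9) with distance 6.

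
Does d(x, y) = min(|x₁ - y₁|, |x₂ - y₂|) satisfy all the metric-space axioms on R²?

No. d fails identity of indiscernibles: take x = (0, 0) and y = (0, 2). Then d(x,y) = min(|0 - 0|, |0 - 2|) = min(0, 2) = 0, yet x ≠ y.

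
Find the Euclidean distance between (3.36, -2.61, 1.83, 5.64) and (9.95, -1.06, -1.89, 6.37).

√(Σ(x_i - y_i)²) = √((3.36 - 9.95)² + (-2.61 - (-1.06))² + (1.83 - (-1.89))² + (5.64 - 6.37)²)
= √((-6.59)² + (-1.55)² + 3.72² + (-0.73)²) = √(43.4281 + 2.4025 + 13.8384 + 0.5329) = √60.2019 ≈ 7.759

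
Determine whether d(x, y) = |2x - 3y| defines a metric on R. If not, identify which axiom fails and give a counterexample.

No. d fails symmetry: d(8, 3) = |2·8 - 3·3| = |7| = 7, but d(3, 8) = |2·3 - 3·8| = |-18| = 18. Since 7 ≠ 18, d(x,y) ≠ d(y,x) in general.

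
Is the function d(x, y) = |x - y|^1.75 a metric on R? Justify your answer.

No. d(x,y) = |x-y|^1.75 fails the triangle inequality since p = 1.75 > 1. Counterexample: x = -2, y = 1, z = 11. d(x,z) = |-2 - 11|^1.75 = 13^1.75 ≈ 89.0022, but d(x,y) + d(y,z) = 3^1.75 + 10^1.75 ≈ 6.8385 + 56.2341 = 63.0726. Since 89.0022 > 63.0726, the triangle inequality is violated.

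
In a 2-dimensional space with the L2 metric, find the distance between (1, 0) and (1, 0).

(Σ|x_i - y_i|^2)^(1/2) = (|1 - 1|^2 + |0 - 0|^2)^(1/2)
= (0^2 + 0^2)^(1/2) = (0 + 0)^(1/2) = (0)^(1/2) = 0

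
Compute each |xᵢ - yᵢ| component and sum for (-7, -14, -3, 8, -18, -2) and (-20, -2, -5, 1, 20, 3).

Σ|x_i - y_i| = |-7 - (-20)| + |-14 - (-2)| + |-3 - (-5)| + |8 - 1| + |-18 - 20| + |-2 - 3| = 13 + 12 + 2 + 7 + 38 + 5 = 77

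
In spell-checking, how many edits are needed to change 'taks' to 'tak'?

Let D[i][j] be the edit distance between the first i characters of 'taks' and the first j characters of 'tak', with D[i][0] = i, D[0][j] = j, and D[i][j] = D[i-1][j-1] if the characters match, else 1 + min(D[i-1][j], D[i][j-1], D[i-1][j-1]). Filling the table (rows: prefixes of 'taks', columns: prefixes of 'tak'):
     ε  t  a  k
  ε  0  1  2  3
  t  1  0  1  2
  a  2  1  0  1
  k  3  2  1  0
  s  4  3  2  1
The bottom-right entry gives D[4][3] = 1, so no sequence of fewer than 1 edit works. Backtracking through the table gives one optimal edit sequence (1 edit):
  taks → tak (del s @4)
Edit distance = 1.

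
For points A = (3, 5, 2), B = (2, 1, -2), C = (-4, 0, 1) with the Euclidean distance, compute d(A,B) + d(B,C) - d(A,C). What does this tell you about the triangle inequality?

d(A,B) = √(1² + 4² + 4²) = √33 ≈ 5.7446, d(B,C) = √(6² + 1² + 3²) = √46 ≈ 6.7823, d(A,C) = √(7² + 5² + 1²) = √75 ≈ 8.6603.
d(A,B) + d(B,C) - d(A,C) = 5.7446 + 6.7823 - 8.6603 = 12.5269 - 8.6603 = 3.8666 (to 4 decimal places). This is ≥ 0, so the triangle inequality holds for these points.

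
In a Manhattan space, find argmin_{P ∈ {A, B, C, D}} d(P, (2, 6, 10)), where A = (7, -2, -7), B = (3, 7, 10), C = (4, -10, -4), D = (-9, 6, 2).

Distances: d(A) = 30, d(B) = 2, d(C) = 32, d(D) = 19. Nearest: B = (3, 7, 10) with distance 2.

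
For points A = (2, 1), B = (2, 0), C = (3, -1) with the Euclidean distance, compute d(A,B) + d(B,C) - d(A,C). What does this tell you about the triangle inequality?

d(A,B) = √(0² + 1²) = √1 = 1, d(B,C) = √(1² + 1²) = √2 ≈ 1.4142, d(A,C) = √(1² + 2²) = √5 ≈ 2.2361.
d(A,B) + d(B,C) - d(A,C) = 1 + 1.4142 - 2.2361 = 2.4142 - 2.2361 = 0.1781 (to 4 decimal places). This is ≥ 0, so the triangle inequality holds for these points.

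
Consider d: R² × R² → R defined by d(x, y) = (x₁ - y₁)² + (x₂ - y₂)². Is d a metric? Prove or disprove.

No. The squared Euclidean distance fails the triangle inequality. Counterexample: x = (0, 0), y = (2, 2), z = (4, 4). d(x,z) = 4² + 4² = 32, but d(x,y) + d(y,z) = (2² + 2²) + (2² + 2²) = 8 + 8 = 16. Since 32 > 16, the triangle inequality is violated. (Note: √d, the ordinary Euclidean distance, IS a metric.)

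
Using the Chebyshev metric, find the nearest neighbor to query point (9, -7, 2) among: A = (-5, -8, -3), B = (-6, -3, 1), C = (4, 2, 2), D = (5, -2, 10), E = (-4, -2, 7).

Distances: d(A) = 14, d(B) = 15, d(C) = 9, d(D) = 8, d(E) = 13. Nearest: D = (5, -2, 10) with distance 8.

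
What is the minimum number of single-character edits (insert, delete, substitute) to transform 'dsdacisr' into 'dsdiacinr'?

Let D[i][j] be the edit distance between the first i characters of 'dsdacisr' and the first j characters of 'dsdiacinr', with D[i][0] = i, D[0][j] = j, and D[i][j] = D[i-1][j-1] if the characters match, else 1 + min(D[i-1][j], D[i][j-1], D[i-1][j-1]). Filling the table (rows: prefixes of 'dsdacisr', columns: prefixes of 'dsdiacinr'):
     ε  d  s  d  i  a  c  i  n  r
  ε  0  1  2  3  4  5  6  7  8  9
  d  1  0  1  2  3  4  5  6  7  8
  s  2  1  0  1  2  3  4  5  6  7
  d  3  2  1  0  1  2  3  4  5  6
  a  4  3  2  1  1  1  2  3  4  5
  c  5  4  3  2  2  2  1  2  3  4
  i  6  5  4  3  2  3  2  1  2  3
  s  7  6  5  4  3  3  3  2  2  3
  r  8  7  6  5  4  4  4  3  3  2
The bottom-right entry gives D[8][9] = 2, so no sequence of fewer than 2 edits works. Backtracking through the table gives one optimal edit sequence (2 edits):
  dsdacisr → dsdiacisr (ins i @4)
  dsdiacisr → dsdiacinr (sub s→n @8)
Edit distance = 2.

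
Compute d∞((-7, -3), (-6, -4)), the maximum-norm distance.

max(|x_i - y_i|) = max(|-7 - (-6)|, |-3 - (-4)|) = max(1, 1) = 1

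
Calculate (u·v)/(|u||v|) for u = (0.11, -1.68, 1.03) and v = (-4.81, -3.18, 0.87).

With u = (0.11, -1.68, 1.03), v = (-4.81, -3.18, 0.87):
u·v = 0.11·(-4.81) + (-1.68)·(-3.18) + 1.03·0.87 = (-0.5291) + 5.3424 + 0.8961 = 5.7094.
|u| = √(0.11² + (-1.68)² + 1.03²) = √(0.0121 + 2.8224 + 1.0609) = √3.8954, |v| = √((-4.81)² + (-3.18)² + 0.87²) = √(23.1361 + 10.1124 + 0.7569) = √34.0054.
cos θ = (u·v)/(|u||v|) = 5.7094/(√3.8954·√34.0054) ≈ 0.4961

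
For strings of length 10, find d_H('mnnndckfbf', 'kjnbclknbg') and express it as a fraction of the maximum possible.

Differing positions: 1, 2, 4, 5, 6, 8, 10. Hamming distance = 7. The maximum possible Hamming distance for length-10 strings is 10, so d_H/10 = 7/10 = 0.7.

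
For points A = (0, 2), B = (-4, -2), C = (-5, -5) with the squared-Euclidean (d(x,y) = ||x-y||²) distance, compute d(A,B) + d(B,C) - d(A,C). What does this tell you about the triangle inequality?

d(A,B) = 4² + 4² = 32, d(B,C) = 1² + 3² = 10, d(A,C) = 5² + 7² = 74.
d(A,B) + d(B,C) - d(A,C) = 32 + 10 - 74 = 42 - 74 = -32. This is < 0, so the triangle inequality FAILS for these points (squared-Euclidean is not a metric).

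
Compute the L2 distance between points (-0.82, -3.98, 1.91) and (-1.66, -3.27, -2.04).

(Σ|x_i - y_i|^2)^(1/2) = (|-0.82 - (-1.66)|^2 + |-3.98 - (-3.27)|^2 + |1.91 - (-2.04)|^2)^(1/2)
= (0.84^2 + 0.71^2 + 3.95^2)^(1/2) = (0.7056 + 0.5041 + 15.6025)^(1/2) = (16.8122)^(1/2) ≈ 4.1003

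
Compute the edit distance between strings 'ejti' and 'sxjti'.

Let D[i][j] be the edit distance between the first i characters of 'ejti' and the first j characters of 'sxjti', with D[i][0] = i, D[0][j] = j, and D[i][j] = D[i-1][j-1] if the characters match, else 1 + min(D[i-1][j], D[i][j-1], D[i-1][j-1]). Filling the table (rows: prefixes of 'ejti', columns: prefixes of 'sxjti'):
     ε  s  x  j  t  i
  ε  0  1  2  3  4  5
  e  1  1  2  3  4  5
  j  2  2  2  2  3  4
  t  3  3  3  3  2  3
  i  4  4  4  4  3  2
The bottom-right entry gives D[4][5] = 2, so no sequence of fewer than 2 edits works. Backtracking through the table gives one optimal edit sequence (2 edits):
  ejti → sejti (ins s @1)
  sejti → sxjti (sub e→x @2)
Edit distance = 2.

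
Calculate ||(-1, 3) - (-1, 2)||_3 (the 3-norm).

(Σ|x_i - y_i|^3)^(1/3) = (|-1 - (-1)|^3 + |3 - 2|^3)^(1/3)
= (0^3 + 1^3)^(1/3) = (0 + 1)^(1/3) = (1)^(1/3) = 1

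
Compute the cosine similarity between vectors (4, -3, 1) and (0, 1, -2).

With u = (4, -3, 1), v = (0, 1, -2):
u·v = 4·0 + (-3)·1 + 1·(-2) = 0 + (-3) + (-2) = -5.
|u| = √(4² + (-3)² + 1²) = √26, |v| = √(0² + 1² + (-2)²) = √5, so |u||v| = √(26·5) = √130.
cos θ = (u·v)/(|u||v|) = -5/√130 ≈ -0.4385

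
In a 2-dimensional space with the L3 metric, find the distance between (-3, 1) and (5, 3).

(Σ|x_i - y_i|^3)^(1/3) = (|-3 - 5|^3 + |1 - 3|^3)^(1/3)
= (8^3 + 2^3)^(1/3) = (512 + 8)^(1/3) = (520)^(1/3) ≈ 8.0415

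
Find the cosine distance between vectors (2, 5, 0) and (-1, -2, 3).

With u = (2, 5, 0), v = (-1, -2, 3):
u·v = 2·(-1) + 5·(-2) + 0·3 = (-2) + (-10) + 0 = -12.
|u| = √(2² + 5² + 0²) = √29, |v| = √((-1)² + (-2)² + 3²) = √14, so |u||v| = √(29·14) = √406.
cos θ = (u·v)/(|u||v|) = -12/√406 ≈ -0.5956
Cosine distance = 1 - cos θ ≈ 1 - (-0.5956) = 1.5956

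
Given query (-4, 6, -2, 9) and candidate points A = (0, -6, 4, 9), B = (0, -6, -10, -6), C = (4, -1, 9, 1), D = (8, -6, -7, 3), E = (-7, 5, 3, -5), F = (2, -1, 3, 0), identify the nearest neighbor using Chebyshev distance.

Distances: d(A) = 12, d(B) = 15, d(C) = 11, d(D) = 12, d(E) = 14, d(F) = 9. Nearest: F = (2, -1, 3, 0) with distance 9.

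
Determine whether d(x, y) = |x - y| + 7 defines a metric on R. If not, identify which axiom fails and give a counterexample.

No. d fails identity of indiscernibles (specifically d(x,x) = 0): d(5, 5) = |5 - 5| + 7 = 0 + 7 = 7 ≠ 0.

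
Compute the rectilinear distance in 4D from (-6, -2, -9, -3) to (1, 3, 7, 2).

Σ|x_i - y_i| = |-6 - 1| + |-2 - 3| + |-9 - 7| + |-3 - 2| = 7 + 5 + 16 + 5 = 33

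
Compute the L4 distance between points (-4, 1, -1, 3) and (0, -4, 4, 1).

(Σ|x_i - y_i|^4)^(1/4) = (|-4 - 0|^4 + |1 - (-4)|^4 + |-1 - 4|^4 + |3 - 1|^4)^(1/4)
= (4^4 + 5^4 + 5^4 + 2^4)^(1/4) = (256 + 625 + 625 + 16)^(1/4) = (1522)^(1/4) ≈ 6.246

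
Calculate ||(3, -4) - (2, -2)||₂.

√(Σ(x_i - y_i)²) = √((3 - 2)² + (-4 - (-2))²)
= √(1² + (-2)²) = √(1 + 4) = √5 ≈ 2.2361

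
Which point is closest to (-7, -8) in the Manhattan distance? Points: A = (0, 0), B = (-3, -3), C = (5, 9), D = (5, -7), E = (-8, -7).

Distances: d(A) = 15, d(B) = 9, d(C) = 29, d(D) = 13, d(E) = 2. Nearest: E = (-8, -7) with distance 2.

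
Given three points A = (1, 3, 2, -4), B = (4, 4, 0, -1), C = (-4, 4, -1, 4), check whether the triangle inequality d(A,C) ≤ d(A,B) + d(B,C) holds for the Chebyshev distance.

d(A,B) = max(3, 1, 2, 3) = 3, d(B,C) = max(8, 0, 1, 5) = 8, d(A,C) = max(5, 1, 3, 8) = 8.
d(A,C) = 8 ≤ 3 + 8 = 11. Triangle inequality is satisfied.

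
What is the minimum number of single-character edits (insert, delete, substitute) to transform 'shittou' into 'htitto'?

Let D[i][j] be the edit distance between the first i characters of 'shittou' and the first j characters of 'htitto', with D[i][0] = i, D[0][j] = j, and D[i][j] = D[i-1][j-1] if the characters match, else 1 + min(D[i-1][j], D[i][j-1], D[i-1][j-1]). Filling the table (rows: prefixes of 'shittou', columns: prefixes of 'htitto'):
     ε  h  t  i  t  t  o
  ε  0  1  2  3  4  5  6
  s  1  1  2  3  4  5  6
  h  2  1  2  3  4  5  6
  i  3  2  2  2  3  4  5
  t  4  3  2  3  2  3  4
  t  5  4  3  3  3  2  3
  o  6  5  4  4  4  3  2
  u  7  6  5  5  5  4  3
The bottom-right entry gives D[7][6] = 3, so no sequence of fewer than 3 edits works. Backtracking through the table gives one optimal edit sequence (3 edits):
  shittou → hhittou (sub s→h @1)
  hhittou → htittou (sub h→t @2)
  htittou → htitto (del u @7)
Edit distance = 3.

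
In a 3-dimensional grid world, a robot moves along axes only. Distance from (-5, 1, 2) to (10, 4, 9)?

Σ|x_i - y_i| = |-5 - 10| + |1 - 4| + |2 - 9| = 15 + 3 + 7 = 25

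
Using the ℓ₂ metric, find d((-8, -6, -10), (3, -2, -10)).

√(Σ(x_i - y_i)²) = √((-8 - 3)² + (-6 - (-2))² + (-10 - (-10))²)
= √((-11)² + (-4)² + 0²) = √(121 + 16 + 0) = √137 ≈ 11.7047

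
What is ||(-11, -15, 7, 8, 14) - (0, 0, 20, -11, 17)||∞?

max(|x_i - y_i|) = max(|-11 - 0|, |-15 - 0|, |7 - 20|, |8 - (-11)|, |14 - 17|) = max(11, 15, 13, 19, 3) = 19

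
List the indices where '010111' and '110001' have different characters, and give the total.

Differing positions: 1, 4, 5. Hamming distance = 3.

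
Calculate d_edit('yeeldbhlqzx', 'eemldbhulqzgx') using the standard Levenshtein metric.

Let D[i][j] be the edit distance between the first i characters of 'yeeldbhlqzx' and the first j characters of 'eemldbhulqzgx', with D[i][0] = i, D[0][j] = j, and D[i][j] = D[i-1][j-1] if the characters match, else 1 + min(D[i-1][j], D[i][j-1], D[i-1][j-1]). Filling the table (rows: prefixes of 'yeeldbhlqzx', columns: prefixes of 'eemldbhulqzgx'):
     ε  e  e  m  l  d  b  h  u  l  q  z  g  x
  ε  0  1  2  3  4  5  6  7  8  9 10 11 12 13
  y  1  1  2  3  4  5  6  7  8  9 10 11 12 13
  e  2  1  1  2  3  4  5  6  7  8  9 10 11 12
  e  3  2  1  2  3  4  5  6  7  8  9 10 11 12
  l  4  3  2  2  2  3  4  5  6  7  8  9 10 11
  d  5  4  3  3  3  2  3  4  5  6  7  8  9 10
  b  6  5  4  4  4  3  2  3  4  5  6  7  8  9
  h  7  6  5  5  5  4  3  2  3  4  5  6  7  8
  l  8  7  6  6  5  5  4  3  3  3  4  5  6  7
  q  9  8  7  7  6  6  5  4  4  4  3  4  5  6
  z 10  9  8  8  7  7  6  5  5  5  4  3  4  5
  x 11 10  9  9  8  8  7  6  6  6  5  4  4  4
The bottom-right entry gives D[11][13] = 4, so no sequence of fewer than 4 edits works. Backtracking through the table gives one optimal edit sequence (4 edits):
  yeeldbhlqzx → eeeldbhlqzx (sub y→e @1)
  eeeldbhlqzx → eemldbhlqzx (sub e→m @3)
  eemldbhlqzx → eemldbhulqzx (ins u @8)
  eemldbhulqzx → eemldbhulqzgx (ins g @12)
Edit distance = 4.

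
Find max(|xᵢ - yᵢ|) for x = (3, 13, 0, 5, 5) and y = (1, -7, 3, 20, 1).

max(|x_i - y_i|) = max(|3 - 1|, |13 - (-7)|, |0 - 3|, |5 - 20|, |5 - 1|) = max(2, 20, 3, 15, 4) = 20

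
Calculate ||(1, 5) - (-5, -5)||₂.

√(Σ(x_i - y_i)²) = √((1 - (-5))² + (5 - (-5))²)
= √(6² + 10²) = √(36 + 100) = √136 ≈ 11.6619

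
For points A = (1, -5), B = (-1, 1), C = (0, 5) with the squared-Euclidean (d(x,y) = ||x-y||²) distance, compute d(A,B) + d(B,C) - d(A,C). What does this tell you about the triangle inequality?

d(A,B) = 2² + 6² = 40, d(B,C) = 1² + 4² = 17, d(A,C) = 1² + 10² = 101.
d(A,B) + d(B,C) - d(A,C) = 40 + 17 - 101 = 57 - 101 = -44. This is < 0, so the triangle inequality FAILS for these points (squared-Euclidean is not a metric).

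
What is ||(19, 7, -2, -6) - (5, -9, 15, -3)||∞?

max(|x_i - y_i|) = max(|19 - 5|, |7 - (-9)|, |-2 - 15|, |-6 - (-3)|) = max(14, 16, 17, 3) = 17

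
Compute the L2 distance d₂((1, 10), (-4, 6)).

√(Σ(x_i - y_i)²) = √((1 - (-4))² + (10 - 6)²)
= √(5² + 4²) = √(25 + 16) = √41 ≈ 6.4031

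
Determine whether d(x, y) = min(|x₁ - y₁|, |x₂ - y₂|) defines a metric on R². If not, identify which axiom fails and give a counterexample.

No. d fails identity of indiscernibles: take x = (4, 0) and y = (4, 6). Then d(x,y) = min(|4 - 4|, |0 - 6|) = min(0, 6) = 0, yet x ≠ y.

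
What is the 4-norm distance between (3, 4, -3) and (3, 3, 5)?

(Σ|x_i - y_i|^4)^(1/4) = (|3 - 3|^4 + |4 - 3|^4 + |-3 - 5|^4)^(1/4)
= (0^4 + 1^4 + 8^4)^(1/4) = (0 + 1 + 4096)^(1/4) = (4097)^(1/4) ≈ 8.0005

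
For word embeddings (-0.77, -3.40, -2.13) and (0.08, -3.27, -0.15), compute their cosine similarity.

With u = (-0.77, -3.40, -2.13), v = (0.08, -3.27, -0.15):
u·v = (-0.77)·0.08 + (-3.4)·(-3.27) + (-2.13)·(-0.15) = (-0.0616) + 11.118 + 0.3195 = 11.3759.
|u| = √((-0.77)² + (-3.4)² + (-2.13)²) = √(0.5929 + 11.56 + 4.5369) = √16.6898, |v| = √(0.08² + (-3.27)² + (-0.15)²) = √(0.0064 + 10.6929 + 0.0225) = √10.7218.
cos θ = (u·v)/(|u||v|) = 11.3759/(√16.6898·√10.7218) ≈ 0.8504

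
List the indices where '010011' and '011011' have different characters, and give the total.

Differing positions: 3. Hamming distance = 1.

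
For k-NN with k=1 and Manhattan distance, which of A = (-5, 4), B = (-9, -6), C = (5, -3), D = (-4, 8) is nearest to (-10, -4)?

Distances: d(A) = 13, d(B) = 3, d(C) = 16, d(D) = 18. Nearest: B = (-9, -6) with distance 3.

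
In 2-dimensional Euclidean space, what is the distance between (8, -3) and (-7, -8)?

√(Σ(x_i - y_i)²) = √((8 - (-7))² + (-3 - (-8))²)
= √(15² + 5²) = √(225 + 25) = √250 ≈ 15.8114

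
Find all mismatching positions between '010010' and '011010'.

Differing positions: 3. Hamming distance = 1.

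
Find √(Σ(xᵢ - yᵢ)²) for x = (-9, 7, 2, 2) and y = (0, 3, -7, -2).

√(Σ(x_i - y_i)²) = √((-9 - 0)² + (7 - 3)² + (2 - (-7))² + (2 - (-2))²)
= √((-9)² + 4² + 9² + 4²) = √(81 + 16 + 81 + 16) = √194 ≈ 13.9284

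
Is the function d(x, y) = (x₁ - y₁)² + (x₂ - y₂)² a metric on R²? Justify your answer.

No. The squared Euclidean distance fails the triangle inequality. Counterexample: x = (0, 0), y = (3, 2), z = (6, 4). d(x,z) = 6² + 4² = 52, but d(x,y) + d(y,z) = (3² + 2²) + (3² + 2²) = 13 + 13 = 26. Since 52 > 26, the triangle inequality is violated. (Note: √d, the ordinary Euclidean distance, IS a metric.)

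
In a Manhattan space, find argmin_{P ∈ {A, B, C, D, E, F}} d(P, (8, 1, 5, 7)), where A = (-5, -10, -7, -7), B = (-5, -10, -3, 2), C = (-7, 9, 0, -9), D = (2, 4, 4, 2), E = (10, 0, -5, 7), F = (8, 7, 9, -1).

Distances: d(A) = 50, d(B) = 37, d(C) = 44, d(D) = 15, d(E) = 13, d(F) = 18. Nearest: E = (10, 0, -5, 7) with distance 13.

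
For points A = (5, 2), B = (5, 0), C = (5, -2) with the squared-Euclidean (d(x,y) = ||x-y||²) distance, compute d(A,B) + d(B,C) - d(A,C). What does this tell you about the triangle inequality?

d(A,B) = 0² + 2² = 4, d(B,C) = 0² + 2² = 4, d(A,C) = 0² + 4² = 16.
d(A,B) + d(B,C) - d(A,C) = 4 + 4 - 16 = 8 - 16 = -8. This is < 0, so the triangle inequality FAILS for these points (squared-Euclidean is not a metric).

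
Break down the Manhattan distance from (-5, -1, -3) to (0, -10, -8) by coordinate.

Σ|x_i - y_i| = |-5 - 0| + |-1 - (-10)| + |-3 - (-8)| = 5 + 9 + 5 = 19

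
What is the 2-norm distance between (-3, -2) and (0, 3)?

(Σ|x_i - y_i|^2)^(1/2) = (|-3 - 0|^2 + |-2 - 3|^2)^(1/2)
= (3^2 + 5^2)^(1/2) = (9 + 25)^(1/2) = (34)^(1/2) ≈ 5.831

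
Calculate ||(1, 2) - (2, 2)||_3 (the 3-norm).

(Σ|x_i - y_i|^3)^(1/3) = (|1 - 2|^3 + |2 - 2|^3)^(1/3)
= (1^3 + 0^3)^(1/3) = (1 + 0)^(1/3) = (1)^(1/3) = 1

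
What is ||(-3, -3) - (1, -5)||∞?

max(|x_i - y_i|) = max(|-3 - 1|, |-3 - (-5)|) = max(4, 2) = 4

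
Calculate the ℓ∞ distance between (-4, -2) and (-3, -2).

max(|x_i - y_i|) = max(|-4 - (-3)|, |-2 - (-2)|) = max(1, 0) = 1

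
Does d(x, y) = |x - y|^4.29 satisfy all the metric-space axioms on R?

No. d(x,y) = |x-y|^4.29 fails the triangle inequality since p = 4.29 > 1. Counterexample: x = -3, y = 5, z = 11. d(x,z) = |-3 - 11|^4.29 = 14^4.29 ≈ 82582.7371, but d(x,y) + d(y,z) = 8^4.29 + 6^4.29 ≈ 7486.1072 + 2179.0584 = 9665.1656. Since 82582.7371 > 9665.1656, the triangle inequality is violated.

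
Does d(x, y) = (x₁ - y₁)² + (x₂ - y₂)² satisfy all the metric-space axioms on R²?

No. The squared Euclidean distance fails the triangle inequality. Counterexample: x = (0, 0), y = (4, 4), z = (8, 8). d(x,z) = 8² + 8² = 128, but d(x,y) + d(y,z) = (4² + 4²) + (4² + 4²) = 32 + 32 = 64. Since 128 > 64, the triangle inequality is violated. (Note: √d, the ordinary Euclidean distance, IS a metric.)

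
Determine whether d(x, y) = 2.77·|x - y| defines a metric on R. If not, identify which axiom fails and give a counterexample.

Yes. Since |x - y| is a metric on R and 2.77 > 0, the positive scalar multiple 2.77·|x - y| is also a metric: scaling by a positive constant preserves non-negativity, identity (d=0 ⟺ |x-y|=0 ⟺ x=y), symmetry, and the triangle inequality.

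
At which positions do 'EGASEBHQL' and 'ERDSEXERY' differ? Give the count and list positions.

Differing positions: 2, 3, 6, 7, 8, 9. Hamming distance = 6.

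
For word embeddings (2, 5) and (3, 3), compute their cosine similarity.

With u = (2, 5), v = (3, 3):
u·v = 2·3 + 5·3 = 6 + 15 = 21.
|u| = √(2² + 5²) = √29, |v| = √(3² + 3²) = √18, so |u||v| = √(29·18) = √522.
cos θ = (u·v)/(|u||v|) = 21/√522 ≈ 0.9191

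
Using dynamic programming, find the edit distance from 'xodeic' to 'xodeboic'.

Let D[i][j] be the edit distance between the first i characters of 'xodeic' and the first j characters of 'xodeboic', with D[i][0] = i, D[0][j] = j, and D[i][j] = D[i-1][j-1] if the characters match, else 1 + min(D[i-1][j], D[i][j-1], D[i-1][j-1]). Filling the table (rows: prefixes of 'xodeic', columns: prefixes of 'xodeboic'):
     ε  x  o  d  e  b  o  i  c
  ε  0  1  2  3  4  5  6  7  8
  x  1  0  1  2  3  4  5  6  7
  o  2  1  0  1  2  3  4  5  6
  d  3  2  1  0  1  2  3  4  5
  e  4  3  2  1  0  1  2  3  4
  i  5  4  3  2  1  1  2  2  3
  c  6  5  4  3  2  2  2  3  2
The bottom-right entry gives D[6][8] = 2, so no sequence of fewer than 2 edits works. Backtracking through the table gives one optimal edit sequence (2 edits):
  xodeic → xodebic (ins b @5)
  xodebic → xodeboic (ins o @6)
Edit distance = 2.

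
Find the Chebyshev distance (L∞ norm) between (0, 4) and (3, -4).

max(|x_i - y_i|) = max(|0 - 3|, |4 - (-4)|) = max(3, 8) = 8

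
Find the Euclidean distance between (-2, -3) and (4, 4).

√(Σ(x_i - y_i)²) = √((-2 - 4)² + (-3 - 4)²)
= √((-6)² + (-7)²) = √(36 + 49) = √85 ≈ 9.2195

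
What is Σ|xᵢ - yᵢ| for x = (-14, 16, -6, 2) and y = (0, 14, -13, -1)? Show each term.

Σ|x_i - y_i| = |-14 - 0| + |16 - 14| + |-6 - (-13)| + |2 - (-1)| = 14 + 2 + 7 + 3 = 26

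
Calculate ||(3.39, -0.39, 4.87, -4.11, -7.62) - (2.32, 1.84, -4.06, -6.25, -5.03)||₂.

√(Σ(x_i - y_i)²) = √((3.39 - 2.32)² + (-0.39 - 1.84)² + (4.87 - (-4.06))² + (-4.11 - (-6.25))² + (-7.62 - (-5.03))²)
= √(1.07² + (-2.23)² + 8.93² + 2.14² + (-2.59)²) = √(1.1449 + 4.9729 + 79.7449 + 4.5796 + 6.7081) = √97.1504 ≈ 9.8565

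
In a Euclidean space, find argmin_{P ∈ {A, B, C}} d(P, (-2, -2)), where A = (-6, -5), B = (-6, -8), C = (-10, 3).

Distances: d(A) = 5, d(B) ≈ 7.2111, d(C) ≈ 9.434. Nearest: A = (-6, -5) with distance 5.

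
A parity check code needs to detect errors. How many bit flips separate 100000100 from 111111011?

Differing positions: 2, 3, 4, 5, 6, 7, 8, 9. Hamming distance = 8.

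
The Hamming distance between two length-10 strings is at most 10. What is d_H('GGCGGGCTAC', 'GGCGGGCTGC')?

Differing positions: 9. Hamming distance = 1. The maximum possible Hamming distance for length-10 strings is 10, so d_H/10 = 1/10 = 0.1.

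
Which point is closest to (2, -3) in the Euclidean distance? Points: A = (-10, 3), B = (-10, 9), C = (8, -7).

Distances: d(A) ≈ 13.4164, d(B) ≈ 16.9706, d(C) ≈ 7.2111. Nearest: C = (8, -7) with distance 7.2111.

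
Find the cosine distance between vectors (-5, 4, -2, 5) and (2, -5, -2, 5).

With u = (-5, 4, -2, 5), v = (2, -5, -2, 5):
u·v = (-5)·2 + 4·(-5) + (-2)·(-2) + 5·5 = (-10) + (-20) + 4 + 25 = -1.
|u| = √((-5)² + 4² + (-2)² + 5²) = √70, |v| = √(2² + (-5)² + (-2)² + 5²) = √58, so |u||v| = √(70·58) = √4060.
cos θ = (u·v)/(|u||v|) = -1/√4060 ≈ -0.0157
Cosine distance = 1 - cos θ ≈ 1 - (-0.0157) = 1.0157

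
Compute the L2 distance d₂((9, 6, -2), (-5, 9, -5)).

√(Σ(x_i - y_i)²) = √((9 - (-5))² + (6 - 9)² + (-2 - (-5))²)
= √(14² + (-3)² + 3²) = √(196 + 9 + 9) = √214 ≈ 14.6287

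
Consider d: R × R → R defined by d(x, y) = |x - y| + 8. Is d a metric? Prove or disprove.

No. d fails identity of indiscernibles (specifically d(x,x) = 0): d(-2, -2) = |-2 - (-2)| + 8 = 0 + 8 = 8 ≠ 0.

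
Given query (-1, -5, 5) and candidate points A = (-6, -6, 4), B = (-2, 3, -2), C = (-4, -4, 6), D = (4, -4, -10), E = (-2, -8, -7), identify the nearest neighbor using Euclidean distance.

Distances: d(A) ≈ 5.1962, d(B) ≈ 10.6771, d(C) ≈ 3.3166, d(D) ≈ 15.843, d(E) ≈ 12.4097. Nearest: C = (-4, -4, 6) with distance 3.3166.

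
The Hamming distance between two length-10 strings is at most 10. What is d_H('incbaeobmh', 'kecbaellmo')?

Differing positions: 1, 2, 7, 8, 10. Hamming distance = 5. The maximum possible Hamming distance for length-10 strings is 10, so d_H/10 = 5/10 = 0.5.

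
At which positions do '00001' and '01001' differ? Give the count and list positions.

Differing positions: 2. Hamming distance = 1.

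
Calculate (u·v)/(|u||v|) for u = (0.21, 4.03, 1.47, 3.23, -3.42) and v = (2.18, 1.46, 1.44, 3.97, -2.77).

With u = (0.21, 4.03, 1.47, 3.23, -3.42), v = (2.18, 1.46, 1.44, 3.97, -2.77):
u·v = 0.21·2.18 + 4.03·1.46 + 1.47·1.44 + 3.23·3.97 + (-3.42)·(-2.77) = 0.4578 + 5.8838 + 2.1168 + 12.8231 + 9.4734 = 30.7549.
|u| = √(0.21² + 4.03² + 1.47² + 3.23² + (-3.42)²) = √(0.0441 + 16.2409 + 2.1609 + 10.4329 + 11.6964) = √40.5752, |v| = √(2.18² + 1.46² + 1.44² + 3.97² + (-2.77)²) = √(4.7524 + 2.1316 + 2.0736 + 15.7609 + 7.6729) = √32.3914.
cos θ = (u·v)/(|u||v|) = 30.7549/(√40.5752·√32.3914) ≈ 0.8483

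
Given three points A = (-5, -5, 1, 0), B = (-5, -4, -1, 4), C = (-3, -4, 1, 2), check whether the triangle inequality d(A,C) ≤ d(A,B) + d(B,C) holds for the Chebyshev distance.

d(A,B) = max(0, 1, 2, 4) = 4, d(B,C) = max(2, 0, 2, 2) = 2, d(A,C) = max(2, 1, 0, 2) = 2.
d(A,C) = 2 ≤ 4 + 2 = 6. Triangle inequality is satisfied.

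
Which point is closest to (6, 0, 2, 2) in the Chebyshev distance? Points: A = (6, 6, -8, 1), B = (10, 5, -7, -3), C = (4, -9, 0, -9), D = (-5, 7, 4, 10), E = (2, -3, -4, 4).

Distances: d(A) = 10, d(B) = 9, d(C) = 11, d(D) = 11, d(E) = 6. Nearest: E = (2, -3, -4, 4) with distance 6.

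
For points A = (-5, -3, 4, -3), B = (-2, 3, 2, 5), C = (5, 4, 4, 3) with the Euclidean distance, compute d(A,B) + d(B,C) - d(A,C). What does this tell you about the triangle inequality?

d(A,B) = √(3² + 6² + 2² + 8²) = √113 ≈ 10.6301, d(B,C) = √(7² + 1² + 2² + 2²) = √58 ≈ 7.6158, d(A,C) = √(10² + 7² + 0² + 6²) = √185 ≈ 13.6015.
d(A,B) + d(B,C) - d(A,C) = 10.6301 + 7.6158 - 13.6015 = 18.2459 - 13.6015 = 4.6444 (to 4 decimal places). This is ≥ 0, so the triangle inequality holds for these points.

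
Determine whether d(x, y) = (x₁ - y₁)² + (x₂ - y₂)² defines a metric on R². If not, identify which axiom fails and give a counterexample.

No. The squared Euclidean distance fails the triangle inequality. Counterexample: x = (0, 0), y = (5, 1), z = (10, 2). d(x,z) = 10² + 2² = 104, but d(x,y) + d(y,z) = (5² + 1²) + (5² + 1²) = 26 + 26 = 52. Since 104 > 52, the triangle inequality is violated. (Note: √d, the ordinary Euclidean distance, IS a metric.)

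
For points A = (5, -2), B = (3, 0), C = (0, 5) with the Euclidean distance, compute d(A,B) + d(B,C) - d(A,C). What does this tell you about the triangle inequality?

d(A,B) = √(2² + 2²) = √8 ≈ 2.8284, d(B,C) = √(3² + 5²) = √34 ≈ 5.831, d(A,C) = √(5² + 7²) = √74 ≈ 8.6023.
d(A,B) + d(B,C) - d(A,C) = 2.8284 + 5.831 - 8.6023 = 8.6594 - 8.6023 = 0.0571 (to 4 decimal places). This is ≥ 0, so the triangle inequality holds for these points.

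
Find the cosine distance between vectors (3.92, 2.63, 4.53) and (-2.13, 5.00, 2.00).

With u = (3.92, 2.63, 4.53), v = (-2.13, 5.00, 2.00):
u·v = 3.92·(-2.13) + 2.63·5 + 4.53·2 = (-8.3496) + 13.15 + 9.06 = 13.8604.
|u| = √(3.92² + 2.63² + 4.53²) = √(15.3664 + 6.9169 + 20.5209) = √42.8042, |v| = √((-2.13)² + 5² + 2²) = √(4.5369 + 25 + 4) = √33.5369.
cos θ = (u·v)/(|u||v|) = 13.8604/(√42.8042·√33.5369) ≈ 0.3658
Cosine distance = 1 - cos θ ≈ 1 - 0.3658 = 0.6342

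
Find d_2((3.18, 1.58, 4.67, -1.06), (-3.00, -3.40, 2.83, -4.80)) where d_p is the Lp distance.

(Σ|x_i - y_i|^2)^(1/2) = (|3.18 - (-3)|^2 + |1.58 - (-3.4)|^2 + |4.67 - 2.83|^2 + |-1.06 - (-4.8)|^2)^(1/2)
= (6.18^2 + 4.98^2 + 1.84^2 + 3.74^2)^(1/2) = (38.1924 + 24.8004 + 3.3856 + 13.9876)^(1/2) = (80.366)^(1/2) ≈ 8.9647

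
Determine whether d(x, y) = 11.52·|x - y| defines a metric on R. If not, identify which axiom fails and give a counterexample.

Yes. Since |x - y| is a metric on R and 11.52 > 0, the positive scalar multiple 11.52·|x - y| is also a metric: scaling by a positive constant preserves non-negativity, identity (d=0 ⟺ |x-y|=0 ⟺ x=y), symmetry, and the triangle inequality.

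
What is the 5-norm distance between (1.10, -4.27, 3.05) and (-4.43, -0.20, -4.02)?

(Σ|x_i - y_i|^5)^(1/5) = (|1.1 - (-4.43)|^5 + |-4.27 - (-0.2)|^5 + |3.05 - (-4.02)|^5)^(1/5)
= (5.53^5 + 4.07^5 + 7.07^5)^(1/5) ≈ (5171.6087 + 1116.7914 + 17664.3259)^(1/5) = (23952.726)^(1/5) ≈ 7.514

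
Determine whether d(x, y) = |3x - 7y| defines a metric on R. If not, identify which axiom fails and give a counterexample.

No. d fails symmetry: d(5, 4) = |3·5 - 7·4| = |-13| = 13, but d(4, 5) = |3·4 - 7·5| = |-23| = 23. Since 13 ≠ 23, d(x,y) ≠ d(y,x) in general.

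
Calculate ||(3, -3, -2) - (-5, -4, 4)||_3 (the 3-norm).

(Σ|x_i - y_i|^3)^(1/3) = (|3 - (-5)|^3 + |-3 - (-4)|^3 + |-2 - 4|^3)^(1/3)
= (8^3 + 1^3 + 6^3)^(1/3) = (512 + 1 + 216)^(1/3) = (729)^(1/3) = 9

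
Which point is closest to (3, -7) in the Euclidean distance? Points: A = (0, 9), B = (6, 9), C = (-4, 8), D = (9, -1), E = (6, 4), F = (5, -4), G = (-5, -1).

Distances: d(A) ≈ 16.2788, d(B) ≈ 16.2788, d(C) ≈ 16.5529, d(D) ≈ 8.4853, d(E) ≈ 11.4018, d(F) ≈ 3.6056, d(G) = 10. Nearest: F = (5, -4) with distance 3.6056.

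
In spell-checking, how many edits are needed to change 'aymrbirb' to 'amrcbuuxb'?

Let D[i][j] be the edit distance between the first i characters of 'aymrbirb' and the first j characters of 'amrcbuuxb', with D[i][0] = i, D[0][j] = j, and D[i][j] = D[i-1][j-1] if the characters match, else 1 + min(D[i-1][j], D[i][j-1], D[i-1][j-1]). Filling the table (rows: prefixes of 'aymrbirb', columns: prefixes of 'amrcbuuxb'):
     ε  a  m  r  c  b  u  u  x  b
  ε  0  1  2  3  4  5  6  7  8  9
  a  1  0  1  2  3  4  5  6  7  8
  y  2  1  1  2  3  4  5  6  7  8
  m  3  2  1  2  3  4  5  6  7  8
  r  4  3  2  1  2  3  4  5  6  7
  b  5  4  3  2  2  2  3  4  5  6
  i  6  5  4  3  3  3  3  4  5  6
  r  7  6  5  4  4  4  4  4  5  6
  b  8  7  6  5  5  4  5  5  5  5
The bottom-right entry gives D[8][9] = 5, so no sequence of fewer than 5 edits works. Backtracking through the table gives one optimal edit sequence (5 edits):
  aymrbirb → amrbirb (del y @2)
  amrbirb → amrcbirb (ins c @4)
  amrcbirb → amrcbuirb (ins u @6)
  amrcbuirb → amrcbuurb (sub i→u @7)
  amrcbuurb → amrcbuuxb (sub r→x @8)
Edit distance = 5.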